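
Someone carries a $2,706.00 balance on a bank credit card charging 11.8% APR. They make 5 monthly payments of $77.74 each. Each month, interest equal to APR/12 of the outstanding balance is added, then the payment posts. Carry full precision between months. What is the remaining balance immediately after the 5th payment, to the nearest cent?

Monthly rate r = 11.8%/12 = 0.983333% = 0.00983333.
Each month: B ← B·(1+r) − $77.74.
Month 1: interest $26.61; balance after payment $2,654.87.
Month 2: interest $26.11; balance after payment $2,603.24.
Month 3: interest $25.60; balance after payment $2,551.09.
Month 4: interest $25.09; balance after payment $2,498.44.
Month 5: interest $24.57; balance after payment $2,445.27.

$2,445.27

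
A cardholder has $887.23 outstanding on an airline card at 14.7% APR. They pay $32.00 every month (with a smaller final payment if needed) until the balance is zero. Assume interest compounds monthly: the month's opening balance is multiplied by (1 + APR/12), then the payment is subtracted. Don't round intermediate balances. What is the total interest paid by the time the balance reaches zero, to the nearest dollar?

Monthly rate r = 14.7%/12 = 1.225% = 0.01225.
Payoff takes n = ⌈−ln(1 − rB₀/P)/ln(1+r)⌉ = ⌈34.083⌉ = 35 payments; the last is $2.66.
Total paid = 34·$32.00 + $2.66 = $1,090.66.
Total interest = total paid − principal = $1,090.66 − $887.23 = $203.43.

$203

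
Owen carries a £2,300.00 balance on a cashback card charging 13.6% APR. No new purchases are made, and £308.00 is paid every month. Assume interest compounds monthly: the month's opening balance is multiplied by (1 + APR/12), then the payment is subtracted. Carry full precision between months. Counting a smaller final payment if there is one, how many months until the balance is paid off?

Monthly rate r = 13.6%/12 = 1.13333% = 0.0113333.
Recurrence: B ← B·(1+r) − £308.00.
Month 1: interest £26.07; balance after payment £2,018.07.
Month 2: interest £22.87; balance after payment £1,732.94.
Closed form: n = −ln(1 − rB₀/P)/ln(1+r) = −ln(0.91537)/ln(1.01133) ≈ 7.847, so the balance reaches zero during payment 8.

8 months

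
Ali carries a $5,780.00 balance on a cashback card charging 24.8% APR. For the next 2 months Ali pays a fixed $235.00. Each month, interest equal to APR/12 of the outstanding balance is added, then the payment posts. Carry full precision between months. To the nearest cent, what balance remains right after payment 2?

$5,546.52

Monthly rate r = 24.8%/12 = 2.06667% = 0.0206667.
Each month: B ← B·(1+r) − $235.00.
Month 1: interest $119.45; balance after payment $5,664.45.
Month 2: interest $117.07; balance after payment $5,546.52.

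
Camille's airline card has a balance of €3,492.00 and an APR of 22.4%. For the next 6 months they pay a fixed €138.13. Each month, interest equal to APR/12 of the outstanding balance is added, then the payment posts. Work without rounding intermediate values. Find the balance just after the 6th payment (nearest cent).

€3,033.38

Monthly rate r = 22.4%/12 = 1.86667% = 0.0186667.
Each month: B ← B·(1+r) − €138.13.
Month 1: interest €65.18; balance after payment €3,419.05.
Month 2: interest €63.82; balance after payment €3,344.75.
Month 3: interest €62.44; balance after payment €3,269.05.
Month 4: interest €61.02; balance after payment €3,191.94.
Month 5: interest €59.58; balance after payment €3,113.40.
Month 6: interest €58.12; balance after payment €3,033.38.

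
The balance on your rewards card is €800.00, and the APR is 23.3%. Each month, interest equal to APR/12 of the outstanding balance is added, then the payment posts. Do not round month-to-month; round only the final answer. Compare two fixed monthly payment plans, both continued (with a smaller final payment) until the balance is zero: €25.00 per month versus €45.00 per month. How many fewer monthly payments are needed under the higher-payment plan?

28 fewer payments

Monthly rate r = 23.3%/12 = 1.94167% = 0.0194167.
At €25.00/mo: n = ⌈−ln(1 − rB₀/P)/ln(1+r)⌉ = 51 payments (last €12.50); total interest = total paid − €800.00 = €462.50.
At €45.00/mo: 23 payments (last €0.78); total interest €190.78.
Payments saved = 51 − 23 = 28.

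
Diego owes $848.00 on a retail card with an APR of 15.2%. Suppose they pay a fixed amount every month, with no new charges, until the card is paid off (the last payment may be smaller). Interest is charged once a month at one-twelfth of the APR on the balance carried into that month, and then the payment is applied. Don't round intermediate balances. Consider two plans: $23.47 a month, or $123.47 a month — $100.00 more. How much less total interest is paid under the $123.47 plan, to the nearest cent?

$248.00

Monthly rate r = 15.2%/12 = 1.26667% = 0.0126667.
At $23.47/mo: n = ⌈−ln(1 − rB₀/P)/ln(1+r)⌉ = 49 payments (last $14.36); total interest = total paid − $848.00 = $292.92.
At $123.47/mo: 8 payments (last $28.63); total interest $44.92.
Interest saved = $292.92 − $44.92 = $248.00.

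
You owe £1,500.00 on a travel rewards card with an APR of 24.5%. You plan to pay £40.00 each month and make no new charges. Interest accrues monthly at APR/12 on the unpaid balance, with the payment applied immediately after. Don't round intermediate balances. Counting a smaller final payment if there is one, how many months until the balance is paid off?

72 payments

Monthly rate r = 24.5%/12 = 2.04167% = 0.0204167.
Recurrence: B ← B·(1+r) − £40.00.
Month 1: interest £30.62; balance after payment £1,490.62.
Month 2: interest £30.43; balance after payment £1,481.06.
Closed form: n = −ln(1 − rB₀/P)/ln(1+r) = −ln(0.23438)/ln(1.02042) ≈ 71.784, so the balance reaches zero during payment 72.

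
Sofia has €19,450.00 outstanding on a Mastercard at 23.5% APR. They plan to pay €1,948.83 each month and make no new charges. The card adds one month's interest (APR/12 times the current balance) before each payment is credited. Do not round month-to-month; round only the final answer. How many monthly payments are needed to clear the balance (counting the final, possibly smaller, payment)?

Monthly rate r = 23.5%/12 = 1.95833% = 0.0195833.
Recurrence: B ← B·(1+r) − €1,948.83.
Month 1: interest €380.90; balance after payment €17,882.07.
Month 2: interest €350.19; balance after payment €16,283.43.
Closed form: n = −ln(1 − rB₀/P)/ln(1+r) = −ln(0.80455)/ln(1.01958) ≈ 11.213, so the balance reaches zero during payment 12.

12 months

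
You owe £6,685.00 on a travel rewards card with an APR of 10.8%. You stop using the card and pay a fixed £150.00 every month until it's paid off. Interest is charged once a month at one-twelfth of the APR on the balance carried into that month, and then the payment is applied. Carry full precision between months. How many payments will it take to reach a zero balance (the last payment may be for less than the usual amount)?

Monthly rate r = 10.8%/12 = 0.9% = 0.009.
Recurrence: B ← B·(1+r) − £150.00.
Month 1: interest £60.17; balance after payment £6,595.16.
Month 2: interest £59.36; balance after payment £6,504.52.
Closed form: n = −ln(1 − rB₀/P)/ln(1+r) = −ln(0.5989)/ln(1.009) ≈ 57.218, so the balance reaches zero during payment 58.

58 months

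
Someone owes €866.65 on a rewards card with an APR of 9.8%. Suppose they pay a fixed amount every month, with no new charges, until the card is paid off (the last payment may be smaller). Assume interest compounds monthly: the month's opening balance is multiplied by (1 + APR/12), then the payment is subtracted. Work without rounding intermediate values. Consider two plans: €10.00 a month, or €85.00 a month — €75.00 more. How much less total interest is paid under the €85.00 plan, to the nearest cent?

€603.88

Monthly rate r = 9.8%/12 = 0.816667% = 0.00816667.
At €10.00/mo: n = ⌈−ln(1 − rB₀/P)/ln(1+r)⌉ = 152 payments (last €2.51); total interest = total paid − €866.65 = €645.86.
At €85.00/mo: 11 payments (last €58.63); total interest €41.98.
Interest saved = €645.86 − €41.98 = €603.88.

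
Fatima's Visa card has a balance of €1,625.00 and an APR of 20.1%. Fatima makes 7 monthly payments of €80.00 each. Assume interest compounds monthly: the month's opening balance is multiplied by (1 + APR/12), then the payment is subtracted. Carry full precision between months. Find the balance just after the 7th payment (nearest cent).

Monthly rate r = 20.1%/12 = 1.675% = 0.01675.
Each month: B ← B·(1+r) − €80.00.
Month 1: interest €27.22; balance after payment €1,572.22.
Month 2: interest €26.33; balance after payment €1,518.55.
Month 3: interest €25.44; balance after payment €1,463.99.
Month 4: interest €24.52; balance after payment €1,408.51.
Month 5: interest €23.59; balance after payment €1,352.10.
Month 6: interest €22.65; balance after payment €1,294.75.
Month 7: interest €21.69; balance after payment €1,236.44.

€1,236.44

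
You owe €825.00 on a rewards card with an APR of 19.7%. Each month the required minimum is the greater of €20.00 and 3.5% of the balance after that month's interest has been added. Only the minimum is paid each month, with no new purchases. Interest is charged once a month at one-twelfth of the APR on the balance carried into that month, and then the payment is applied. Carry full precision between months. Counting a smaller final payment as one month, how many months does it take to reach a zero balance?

58 months

Monthly rate r = 19.7%/12 = 1.64167% = 0.0164167.
While 3.5% of the post-interest balance exceeds €20.00, each month B ← (B·(1+r))·(1 − 0.035), i.e. B shrinks by the factor (1+r)·0.965 = 0.98084.
This holds for months 1–20. Entering month 21 the balance is €560.32; 3.5% of the post-interest balance is now below €20.00, so the flat €20.00 minimum applies from here.
From month 21 a fixed €20.00 at rate r clears €560.32 in 38 more payments. Total: 20 + 38 = 58 months.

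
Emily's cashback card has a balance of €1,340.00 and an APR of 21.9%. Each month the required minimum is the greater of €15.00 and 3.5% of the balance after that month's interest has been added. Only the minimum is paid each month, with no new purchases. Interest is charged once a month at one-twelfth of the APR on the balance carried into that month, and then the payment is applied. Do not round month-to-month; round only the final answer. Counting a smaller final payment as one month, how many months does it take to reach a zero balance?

106 months

Monthly rate r = 21.9%/12 = 1.825% = 0.01825.
While 3.5% of the post-interest balance exceeds €15.00, each month B ← (B·(1+r))·(1 − 0.035), i.e. B shrinks by the factor (1+r)·0.965 = 0.98261.
This holds for months 1–67. Entering month 68 the balance is €413.70; 3.5% of the post-interest balance is now below €15.00, so the flat €15.00 minimum applies from here.
From month 68 a fixed €15.00 at rate r clears €413.70 in 39 more payments. Total: 67 + 39 = 106 months.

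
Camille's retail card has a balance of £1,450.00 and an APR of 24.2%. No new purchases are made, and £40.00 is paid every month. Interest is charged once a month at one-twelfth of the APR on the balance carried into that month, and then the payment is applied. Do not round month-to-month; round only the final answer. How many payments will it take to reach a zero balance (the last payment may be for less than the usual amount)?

Monthly rate r = 24.2%/12 = 2.01667% = 0.0201667.
Recurrence: B ← B·(1+r) − £40.00.
Month 1: interest £29.24; balance after payment £1,439.24.
Month 2: interest £29.02; balance after payment £1,428.27.
Closed form: n = −ln(1 − rB₀/P)/ln(1+r) = −ln(0.26896)/ln(1.02017) ≈ 65.772, so the balance reaches zero during payment 66.

66 months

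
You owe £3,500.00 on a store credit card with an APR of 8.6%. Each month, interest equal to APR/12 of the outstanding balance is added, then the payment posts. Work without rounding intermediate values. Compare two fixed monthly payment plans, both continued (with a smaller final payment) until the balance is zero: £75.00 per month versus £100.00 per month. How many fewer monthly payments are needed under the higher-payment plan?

17 fewer payments

Monthly rate r = 8.6%/12 = 0.716667% = 0.00716667.
At £75.00/mo: n = ⌈−ln(1 − rB₀/P)/ln(1+r)⌉ = 58 payments (last £0.95); total interest = total paid − £3,500.00 = £775.95.
At £100.00/mo: 41 payments (last £44.19); total interest £544.19.
Payments saved = 58 − 41 = 17.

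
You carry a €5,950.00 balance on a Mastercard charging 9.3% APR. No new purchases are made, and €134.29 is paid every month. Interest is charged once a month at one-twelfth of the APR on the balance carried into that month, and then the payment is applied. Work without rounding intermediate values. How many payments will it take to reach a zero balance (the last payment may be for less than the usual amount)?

55 payments

Monthly rate r = 9.3%/12 = 0.775% = 0.00775.
Recurrence: B ← B·(1+r) − €134.29.
Month 1: interest €46.11; balance after payment €5,861.82.
Month 2: interest €45.43; balance after payment €5,772.96.
Closed form: n = −ln(1 − rB₀/P)/ln(1+r) = −ln(0.65662)/ln(1.00775) ≈ 54.487, so the balance reaches zero during payment 55.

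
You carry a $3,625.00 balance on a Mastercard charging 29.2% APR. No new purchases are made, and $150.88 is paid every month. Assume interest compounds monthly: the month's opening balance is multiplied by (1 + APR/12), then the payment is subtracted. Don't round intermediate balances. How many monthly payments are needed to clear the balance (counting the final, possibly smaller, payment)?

37 months

Monthly rate r = 29.2%/12 = 2.43333% = 0.0243333.
Recurrence: B ← B·(1+r) − $150.88.
Month 1: interest $88.21; balance after payment $3,562.33.
Month 2: interest $86.68; balance after payment $3,498.13.
Closed form: n = −ln(1 − rB₀/P)/ln(1+r) = −ln(0.41537)/ln(1.02433) ≈ 36.543, so the balance reaches zero during payment 37.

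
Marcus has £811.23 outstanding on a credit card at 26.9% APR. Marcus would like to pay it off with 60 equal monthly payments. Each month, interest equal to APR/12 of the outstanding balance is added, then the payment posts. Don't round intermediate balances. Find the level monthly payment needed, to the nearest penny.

Monthly rate r = 26.9%/12 = 2.24167% = 0.0224167.
Level-payment amortization: P = B₀·r / (1 − (1+r)^(−n)) = 811.23·0.0224167 / (1 − 1.02242^(−60)).
Denominator 1 − (1+r)^(−60) = 0.735561445.
P = 18.1851 / 0.735561445 ≈ 24.72.

£24.72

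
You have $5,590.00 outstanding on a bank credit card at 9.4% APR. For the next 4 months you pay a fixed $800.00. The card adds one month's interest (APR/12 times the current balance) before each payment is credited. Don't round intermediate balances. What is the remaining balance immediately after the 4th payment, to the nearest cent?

Monthly rate r = 9.4%/12 = 0.783333% = 0.00783333.
Each month: B ← B·(1+r) − $800.00.
Month 1: interest $43.79; balance after payment $4,833.79.
Month 2: interest $37.86; balance after payment $4,071.65.
Month 3: interest $31.89; balance after payment $3,303.55.
Month 4: interest $25.88; balance after payment $2,529.43.

$2,529.43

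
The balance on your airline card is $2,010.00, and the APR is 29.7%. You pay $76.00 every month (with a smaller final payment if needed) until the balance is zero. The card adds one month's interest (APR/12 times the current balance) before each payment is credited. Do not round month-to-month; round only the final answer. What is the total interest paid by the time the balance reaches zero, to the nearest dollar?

Monthly rate r = 29.7%/12 = 2.475% = 0.02475.
Payoff takes n = ⌈−ln(1 − rB₀/P)/ln(1+r)⌉ = ⌈43.478⌉ = 44 payments; the last is $36.54.
Total paid = 43·$76.00 + $36.54 = $3,304.54.
Total interest = total paid − principal = $3,304.54 − $2,010.00 = $1,294.54.

$1,295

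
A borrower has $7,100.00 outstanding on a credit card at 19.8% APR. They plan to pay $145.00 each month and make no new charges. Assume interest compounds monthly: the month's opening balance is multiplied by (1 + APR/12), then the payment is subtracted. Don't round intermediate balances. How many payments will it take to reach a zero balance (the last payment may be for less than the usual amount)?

Monthly rate r = 19.8%/12 = 1.65% = 0.0165.
Recurrence: B ← B·(1+r) − $145.00.
Month 1: interest $117.15; balance after payment $7,072.15.
Month 2: interest $116.69; balance after payment $7,043.84.
Closed form: n = −ln(1 − rB₀/P)/ln(1+r) = −ln(0.19207)/ln(1.0165) ≈ 100.817, so the balance reaches zero during payment 101.

101 payments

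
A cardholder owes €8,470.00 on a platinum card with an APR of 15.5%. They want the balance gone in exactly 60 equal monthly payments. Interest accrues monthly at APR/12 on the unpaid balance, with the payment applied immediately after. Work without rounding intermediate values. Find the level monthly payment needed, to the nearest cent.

Monthly rate r = 15.5%/12 = 1.29167% = 0.0129167.
Level-payment amortization: P = B₀·r / (1 − (1+r)^(−n)) = 8470.00·0.0129167 / (1 − 1.01292^(−60)).
Denominator 1 − (1+r)^(−60) = 0.537004285.
P = 109.404 / 0.537004285 ≈ 203.73.

€203.73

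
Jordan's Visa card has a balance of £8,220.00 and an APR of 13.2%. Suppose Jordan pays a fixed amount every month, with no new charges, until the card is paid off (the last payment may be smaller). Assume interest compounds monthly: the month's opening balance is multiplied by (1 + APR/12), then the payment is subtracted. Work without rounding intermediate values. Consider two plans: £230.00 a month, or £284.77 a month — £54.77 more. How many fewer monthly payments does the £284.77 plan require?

Monthly rate r = 13.2%/12 = 1.1% = 0.011.
At £230.00/mo: n = ⌈−ln(1 − rB₀/P)/ln(1+r)⌉ = 46 payments (last £150.48); total interest = total paid − £8,220.00 = £2,280.48.
At £284.77/mo: 35 payments (last £262.06); total interest £1,724.24.
Payments saved = 46 − 35 = 11.

11 fewer payments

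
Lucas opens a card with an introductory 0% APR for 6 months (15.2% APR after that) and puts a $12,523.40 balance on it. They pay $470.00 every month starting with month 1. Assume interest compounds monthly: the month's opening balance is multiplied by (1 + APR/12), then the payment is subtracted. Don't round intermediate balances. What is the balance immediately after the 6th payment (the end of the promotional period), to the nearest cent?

$9,703.40

Promo months 1–6 at r₀ = 0%/12 = 0; months 7+ at r₁ = 15.2%/12 = 0.0126667.
After month 6 (no interest yet): B = $12,523.40 − 6·$470.00 = $9,703.40.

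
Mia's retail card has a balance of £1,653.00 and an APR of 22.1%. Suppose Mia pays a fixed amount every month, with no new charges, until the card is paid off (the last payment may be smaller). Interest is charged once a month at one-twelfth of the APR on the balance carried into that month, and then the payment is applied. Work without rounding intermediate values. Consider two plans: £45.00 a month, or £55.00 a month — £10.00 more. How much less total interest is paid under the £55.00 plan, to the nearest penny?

Monthly rate r = 22.1%/12 = 1.84167% = 0.0184167.
At £45.00/mo: n = ⌈−ln(1 − rB₀/P)/ln(1+r)⌉ = 62 payments (last £37.97); total interest = total paid − £1,653.00 = £1,129.97.
At £55.00/mo: 45 payments (last £10.21); total interest £777.21.
Interest saved = £1,129.97 − £777.21 = £352.76.

£352.76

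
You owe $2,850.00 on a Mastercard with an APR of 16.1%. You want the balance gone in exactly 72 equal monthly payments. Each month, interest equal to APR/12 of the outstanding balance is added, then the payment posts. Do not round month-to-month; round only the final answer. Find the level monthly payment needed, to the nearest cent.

$61.98

Monthly rate r = 16.1%/12 = 1.34167% = 0.0134167.
Level-payment amortization: P = B₀·r / (1 − (1+r)^(−n)) = 2850.00·0.0134167 / (1 − 1.01342^(−72)).
Denominator 1 − (1+r)^(−72) = 0.616945168.
P = 38.2375 / 0.616945168 ≈ 61.98.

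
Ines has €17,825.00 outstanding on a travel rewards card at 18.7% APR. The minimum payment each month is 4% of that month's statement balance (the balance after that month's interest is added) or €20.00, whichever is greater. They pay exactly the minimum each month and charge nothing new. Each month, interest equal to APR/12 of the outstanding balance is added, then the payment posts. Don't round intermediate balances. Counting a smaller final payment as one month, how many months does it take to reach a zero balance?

173 months

Monthly rate r = 18.7%/12 = 1.55833% = 0.0155833.
While 4% of the post-interest balance exceeds €20.00, each month B ← (B·(1+r))·(1 − 0.04), i.e. B shrinks by the factor (1+r)·0.96 = 0.97496.
This holds for months 1–142. Entering month 143 the balance is €486.58; 4% of the post-interest balance is now below €20.00, so the flat €20.00 minimum applies from here.
From month 143 a fixed €20.00 at rate r clears €486.58 in 31 more payments. Total: 142 + 31 = 173 months.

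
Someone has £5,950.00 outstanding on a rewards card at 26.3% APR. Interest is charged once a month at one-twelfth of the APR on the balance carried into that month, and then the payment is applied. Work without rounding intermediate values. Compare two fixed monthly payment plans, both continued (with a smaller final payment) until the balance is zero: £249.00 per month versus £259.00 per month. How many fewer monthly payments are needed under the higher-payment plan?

Monthly rate r = 26.3%/12 = 2.19167% = 0.0219167.
At £249.00/mo: n = ⌈−ln(1 − rB₀/P)/ln(1+r)⌉ = 35 payments (last £53.44); total interest = total paid − £5,950.00 = £2,569.44.
At £259.00/mo: 33 payments (last £76.99); total interest £2,414.99.
Payments saved = 35 − 33 = 2.

2 fewer payments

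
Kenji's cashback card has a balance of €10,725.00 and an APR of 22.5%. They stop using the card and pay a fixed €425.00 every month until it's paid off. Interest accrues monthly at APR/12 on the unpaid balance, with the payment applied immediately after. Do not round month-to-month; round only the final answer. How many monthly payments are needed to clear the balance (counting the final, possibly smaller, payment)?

Monthly rate r = 22.5%/12 = 1.875% = 0.01875.
Recurrence: B ← B·(1+r) − €425.00.
Month 1: interest €201.09; balance after payment €10,501.09.
Month 2: interest €196.90; balance after payment €10,272.99.
Closed form: n = −ln(1 − rB₀/P)/ln(1+r) = −ln(0.52684)/ln(1.01875) ≈ 34.499, so the balance reaches zero during payment 35.

35 payments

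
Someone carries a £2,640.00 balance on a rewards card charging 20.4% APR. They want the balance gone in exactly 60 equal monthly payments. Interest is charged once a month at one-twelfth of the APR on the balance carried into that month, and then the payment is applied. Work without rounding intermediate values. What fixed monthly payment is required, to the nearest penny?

Monthly rate r = 20.4%/12 = 1.7% = 0.017.
Level-payment amortization: P = B₀·r / (1 − (1+r)^(−n)) = 2640.00·0.017 / (1 − 1.017^(−60)).
Denominator 1 − (1+r)^(−60) = 0.636300399.
P = 44.88 / 0.636300399 ≈ 70.53.

£70.53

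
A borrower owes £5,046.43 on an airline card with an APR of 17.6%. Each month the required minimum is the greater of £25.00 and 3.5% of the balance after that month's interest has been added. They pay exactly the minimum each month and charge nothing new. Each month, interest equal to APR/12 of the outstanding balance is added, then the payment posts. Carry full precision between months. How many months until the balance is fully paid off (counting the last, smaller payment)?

Monthly rate r = 17.6%/12 = 1.46667% = 0.0146667.
While 3.5% of the post-interest balance exceeds £25.00, each month B ← (B·(1+r))·(1 − 0.035), i.e. B shrinks by the factor (1+r)·0.965 = 0.97915.
This holds for months 1–94. Entering month 95 the balance is £696.55; 3.5% of the post-interest balance is now below £25.00, so the flat £25.00 minimum applies from here.
From month 95 a fixed £25.00 at rate r clears £696.55 in 37 more payments. Total: 94 + 37 = 131 months.

131 months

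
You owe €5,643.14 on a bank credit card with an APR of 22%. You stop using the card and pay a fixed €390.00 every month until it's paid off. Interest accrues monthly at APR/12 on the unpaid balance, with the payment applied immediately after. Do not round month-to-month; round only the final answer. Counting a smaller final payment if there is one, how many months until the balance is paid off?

17 payments

Monthly rate r = 22%/12 = 1.83333% = 0.0183333.
Recurrence: B ← B·(1+r) − €390.00.
Month 1: interest €103.46; balance after payment €5,356.60.
Month 2: interest €98.20; balance after payment €5,064.80.
Closed form: n = −ln(1 − rB₀/P)/ln(1+r) = −ln(0.73472)/ln(1.01833) ≈ 16.968, so the balance reaches zero during payment 17.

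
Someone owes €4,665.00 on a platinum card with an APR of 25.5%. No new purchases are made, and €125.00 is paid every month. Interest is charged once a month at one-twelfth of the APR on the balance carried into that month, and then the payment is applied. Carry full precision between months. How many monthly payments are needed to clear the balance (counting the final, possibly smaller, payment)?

Monthly rate r = 25.5%/12 = 2.125% = 0.02125.
Recurrence: B ← B·(1+r) − €125.00.
Month 1: interest €99.13; balance after payment €4,639.13.
Month 2: interest €98.58; balance after payment €4,612.71.
Closed form: n = −ln(1 − rB₀/P)/ln(1+r) = −ln(0.20695)/ln(1.02125) ≈ 74.916, so the balance reaches zero during payment 75.

75 months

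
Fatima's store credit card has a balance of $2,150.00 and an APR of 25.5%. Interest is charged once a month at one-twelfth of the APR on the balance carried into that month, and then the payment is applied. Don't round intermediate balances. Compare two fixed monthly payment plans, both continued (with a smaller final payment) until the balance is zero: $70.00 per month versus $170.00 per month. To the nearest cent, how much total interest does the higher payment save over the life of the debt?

Monthly rate r = 25.5%/12 = 2.125% = 0.02125.
At $70.00/mo: n = ⌈−ln(1 − rB₀/P)/ln(1+r)⌉ = 51 payments (last $20.58); total interest = total paid − $2,150.00 = $1,370.58.
At $170.00/mo: 15 payments (last $150.69); total interest $380.69.
Interest saved = $1,370.58 − $380.69 = $989.89.

$989.89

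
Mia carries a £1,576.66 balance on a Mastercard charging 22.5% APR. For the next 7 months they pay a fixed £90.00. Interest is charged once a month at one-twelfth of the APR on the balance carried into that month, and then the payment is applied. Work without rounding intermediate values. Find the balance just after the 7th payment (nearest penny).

Monthly rate r = 22.5%/12 = 1.875% = 0.01875.
Each month: B ← B·(1+r) − £90.00.
Month 1: interest £29.56; balance after payment £1,516.22.
Month 2: interest £28.43; balance after payment £1,454.65.
Month 3: interest £27.27; balance after payment £1,391.93.
Month 4: interest £26.10; balance after payment £1,328.02.
Month 5: interest £24.90; balance after payment £1,262.93.
Month 6: interest £23.68; balance after payment £1,196.61.
Month 7: interest £22.44; balance after payment £1,129.04.

£1,129.04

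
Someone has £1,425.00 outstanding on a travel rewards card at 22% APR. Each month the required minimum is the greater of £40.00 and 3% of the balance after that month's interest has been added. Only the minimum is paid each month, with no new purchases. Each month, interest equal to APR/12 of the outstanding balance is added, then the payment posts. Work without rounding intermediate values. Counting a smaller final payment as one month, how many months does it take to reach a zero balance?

Monthly rate r = 22%/12 = 1.83333% = 0.0183333.
While 3% of the post-interest balance exceeds £40.00, each month B ← (B·(1+r))·(1 − 0.03), i.e. B shrinks by the factor (1+r)·0.97 = 0.98778.
This holds for months 1–7. Entering month 8 the balance is £1,307.52; 3% of the post-interest balance is now below £40.00, so the flat £40.00 minimum applies from here.
From month 8 a fixed £40.00 at rate r clears £1,307.52 in 51 more payments. Total: 7 + 51 = 58 months.

58 months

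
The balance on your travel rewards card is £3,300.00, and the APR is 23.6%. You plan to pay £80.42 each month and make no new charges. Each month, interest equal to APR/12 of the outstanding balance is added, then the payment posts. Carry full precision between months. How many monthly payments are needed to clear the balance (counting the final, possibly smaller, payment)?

85 payments

Monthly rate r = 23.6%/12 = 1.96667% = 0.0196667.
Recurrence: B ← B·(1+r) − £80.42.
Month 1: interest £64.90; balance after payment £3,284.48.
Month 2: interest £64.59; balance after payment £3,268.65.
Closed form: n = −ln(1 − rB₀/P)/ln(1+r) = −ln(0.19299)/ln(1.01967) ≈ 84.471, so the balance reaches zero during payment 85.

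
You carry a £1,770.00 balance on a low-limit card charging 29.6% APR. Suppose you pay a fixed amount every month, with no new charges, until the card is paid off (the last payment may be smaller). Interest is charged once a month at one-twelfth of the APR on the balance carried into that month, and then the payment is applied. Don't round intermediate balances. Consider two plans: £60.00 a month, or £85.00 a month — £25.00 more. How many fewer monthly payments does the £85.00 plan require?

24 fewer payments

Monthly rate r = 29.6%/12 = 2.46667% = 0.0246667.
At £60.00/mo: n = ⌈−ln(1 − rB₀/P)/ln(1+r)⌉ = 54 payments (last £22.97); total interest = total paid − £1,770.00 = £1,432.97.
At £85.00/mo: 30 payments (last £49.67); total interest £744.67.
Payments saved = 54 − 30 = 24.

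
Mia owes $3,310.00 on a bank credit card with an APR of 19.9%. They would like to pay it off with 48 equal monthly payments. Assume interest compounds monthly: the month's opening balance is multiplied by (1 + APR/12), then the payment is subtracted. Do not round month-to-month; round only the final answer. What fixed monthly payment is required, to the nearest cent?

Monthly rate r = 19.9%/12 = 1.65833% = 0.0165833.
Level-payment amortization: P = B₀·r / (1 − (1+r)^(−n)) = 3310.00·0.0165833 / (1 − 1.01658^(−48)).
Denominator 1 − (1+r)^(−48) = 0.545915469.
P = 54.8908 / 0.545915469 ≈ 100.55.

$100.55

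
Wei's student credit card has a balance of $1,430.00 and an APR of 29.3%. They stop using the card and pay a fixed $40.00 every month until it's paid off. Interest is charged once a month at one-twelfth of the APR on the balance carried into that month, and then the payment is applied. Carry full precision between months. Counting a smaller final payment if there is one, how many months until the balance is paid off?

Monthly rate r = 29.3%/12 = 2.44167% = 0.0244167.
Recurrence: B ← B·(1+r) − $40.00.
Month 1: interest $34.92; balance after payment $1,424.92.
Month 2: interest $34.79; balance after payment $1,419.71.
Closed form: n = −ln(1 − rB₀/P)/ln(1+r) = −ln(0.1271)/ln(1.02442) ≈ 85.508, so the balance reaches zero during payment 86.

86 payments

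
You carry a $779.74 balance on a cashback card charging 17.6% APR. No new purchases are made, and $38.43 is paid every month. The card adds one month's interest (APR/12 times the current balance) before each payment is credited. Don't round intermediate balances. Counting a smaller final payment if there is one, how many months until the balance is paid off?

Monthly rate r = 17.6%/12 = 1.46667% = 0.0146667.
Recurrence: B ← B·(1+r) − $38.43.
Month 1: interest $11.44; balance after payment $752.75.
Month 2: interest $11.04; balance after payment $725.36.
Closed form: n = −ln(1 − rB₀/P)/ln(1+r) = −ln(0.70242)/ln(1.01467) ≈ 24.260, so the balance reaches zero during payment 25.

25 payments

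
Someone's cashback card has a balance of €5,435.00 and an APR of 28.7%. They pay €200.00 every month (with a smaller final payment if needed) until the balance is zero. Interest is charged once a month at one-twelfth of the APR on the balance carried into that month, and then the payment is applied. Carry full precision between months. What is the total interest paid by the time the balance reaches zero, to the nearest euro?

Monthly rate r = 28.7%/12 = 2.39167% = 0.0239167.
Payoff takes n = ⌈−ln(1 − rB₀/P)/ln(1+r)⌉ = ⌈44.410⌉ = 45 payments; the last is €82.58.
Total paid = 44·€200.00 + €82.58 = €8,882.58.
Total interest = total paid − principal = €8,882.58 − €5,435.00 = €3,447.58.

€3,448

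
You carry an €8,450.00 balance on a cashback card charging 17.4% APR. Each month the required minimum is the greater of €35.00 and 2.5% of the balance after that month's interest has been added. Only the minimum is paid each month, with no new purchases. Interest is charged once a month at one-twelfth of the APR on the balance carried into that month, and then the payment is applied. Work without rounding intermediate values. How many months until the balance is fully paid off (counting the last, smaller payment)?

225 months

Monthly rate r = 17.4%/12 = 1.45% = 0.0145.
While 2.5% of the post-interest balance exceeds €35.00, each month B ← (B·(1+r))·(1 − 0.025), i.e. B shrinks by the factor (1+r)·0.975 = 0.98914.
This holds for months 1–166. Entering month 167 the balance is €1,378.68; 2.5% of the post-interest balance is now below €35.00, so the flat €35.00 minimum applies from here.
From month 167 a fixed €35.00 at rate r clears €1,378.68 in 59 more payments. Total: 166 + 59 = 225 months.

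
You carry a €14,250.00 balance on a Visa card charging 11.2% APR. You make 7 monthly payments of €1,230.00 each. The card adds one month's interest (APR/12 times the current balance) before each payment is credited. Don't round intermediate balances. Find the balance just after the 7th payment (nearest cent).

Monthly rate r = 11.2%/12 = 0.933333% = 0.00933333.
Each month: B ← B·(1+r) − €1,230.00.
Month 1: interest €133.00; balance after payment €13,153.00.
Month 2: interest €122.76; balance after payment €12,045.76.
Month 3: interest €112.43; balance after payment €10,928.19.
Month 4: interest €102.00; balance after payment €9,800.18.
Month 5: interest €91.47; balance after payment €8,661.65.
Month 6: interest €80.84; balance after payment €7,512.50.
Month 7: interest €70.12; balance after payment €6,352.61.

€6,352.61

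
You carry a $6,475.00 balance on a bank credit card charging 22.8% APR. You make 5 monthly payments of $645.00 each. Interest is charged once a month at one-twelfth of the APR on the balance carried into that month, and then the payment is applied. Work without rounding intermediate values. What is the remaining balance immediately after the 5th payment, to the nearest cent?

$3,764.05

Monthly rate r = 22.8%/12 = 1.9% = 0.019.
Each month: B ← B·(1+r) − $645.00.
Month 1: interest $123.02; balance after payment $5,953.02.
Month 2: interest $113.11; balance after payment $5,421.13.
Month 3: interest $103.00; balance after payment $4,879.13.
Month 4: interest $92.70; balance after payment $4,326.84.
Month 5: interest $82.21; balance after payment $3,764.05.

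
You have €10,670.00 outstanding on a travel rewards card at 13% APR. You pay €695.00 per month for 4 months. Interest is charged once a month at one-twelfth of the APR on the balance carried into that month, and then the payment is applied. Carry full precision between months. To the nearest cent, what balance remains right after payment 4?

€8,314.43

Monthly rate r = 13%/12 = 1.08333% = 0.0108333.
Each month: B ← B·(1+r) − €695.00.
Month 1: interest €115.59; balance after payment €10,090.59.
Month 2: interest €109.31; balance after payment €9,504.91.
Month 3: interest €102.97; balance after payment €8,912.88.
Month 4: interest €96.56; balance after payment €8,314.43.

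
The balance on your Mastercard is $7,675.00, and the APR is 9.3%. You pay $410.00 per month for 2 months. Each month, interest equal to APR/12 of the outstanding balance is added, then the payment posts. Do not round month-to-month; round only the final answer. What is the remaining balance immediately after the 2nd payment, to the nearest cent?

Monthly rate r = 9.3%/12 = 0.775% = 0.00775.
Each month: B ← B·(1+r) − $410.00.
Month 1: interest $59.48; balance after payment $7,324.48.
Month 2: interest $56.76; balance after payment $6,971.25.

$6,971.25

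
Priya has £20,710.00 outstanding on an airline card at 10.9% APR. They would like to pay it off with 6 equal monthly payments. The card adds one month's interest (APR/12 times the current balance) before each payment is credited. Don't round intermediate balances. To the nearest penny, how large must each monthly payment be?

£3,562.23

Monthly rate r = 10.9%/12 = 0.908333% = 0.00908333.
Level-payment amortization: P = B₀·r / (1 − (1+r)^(−n)) = 20710.00·0.00908333 / (1 − 1.00908^(−6)).
Denominator 1 − (1+r)^(−6) = 0.0528084803.
P = 188.116 / 0.0528084803 ≈ 3562.23.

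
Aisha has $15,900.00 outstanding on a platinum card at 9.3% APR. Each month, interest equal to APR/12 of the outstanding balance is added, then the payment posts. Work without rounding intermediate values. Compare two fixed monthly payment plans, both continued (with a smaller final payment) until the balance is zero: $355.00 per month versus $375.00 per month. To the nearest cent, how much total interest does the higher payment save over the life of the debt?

$253.54

Monthly rate r = 9.3%/12 = 0.775% = 0.00775.
At $355.00/mo: n = ⌈−ln(1 − rB₀/P)/ln(1+r)⌉ = 56 payments (last $80.43); total interest = total paid − $15,900.00 = $3,705.43.
At $375.00/mo: 52 payments (last $226.89); total interest $3,451.89.
Interest saved = $3,705.43 − $3,451.89 = $253.54.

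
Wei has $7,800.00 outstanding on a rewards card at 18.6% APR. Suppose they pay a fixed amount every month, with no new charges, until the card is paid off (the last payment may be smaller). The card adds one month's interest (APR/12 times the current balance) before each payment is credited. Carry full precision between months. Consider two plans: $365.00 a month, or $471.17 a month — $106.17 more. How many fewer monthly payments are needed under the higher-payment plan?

Monthly rate r = 18.6%/12 = 1.55% = 0.0155.
At $365.00/mo: n = ⌈−ln(1 − rB₀/P)/ln(1+r)⌉ = 27 payments (last $57.58); total interest = total paid − $7,800.00 = $1,747.58.
At $471.17/mo: 20 payments (last $131.65); total interest $1,283.88.
Payments saved = 27 − 20 = 7.

7 fewer payments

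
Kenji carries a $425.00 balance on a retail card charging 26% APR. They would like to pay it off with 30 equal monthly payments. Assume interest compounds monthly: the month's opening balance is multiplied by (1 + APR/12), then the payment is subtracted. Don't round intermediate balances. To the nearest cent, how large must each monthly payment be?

Monthly rate r = 26%/12 = 2.16667% = 0.0216667.
Level-payment amortization: P = B₀·r / (1 − (1+r)^(−n)) = 425.00·0.0216667 / (1 − 1.02167^(−30)).
Denominator 1 − (1+r)^(−30) = 0.474317795.
P = 9.20833 / 0.474317795 ≈ 19.41.

$19.41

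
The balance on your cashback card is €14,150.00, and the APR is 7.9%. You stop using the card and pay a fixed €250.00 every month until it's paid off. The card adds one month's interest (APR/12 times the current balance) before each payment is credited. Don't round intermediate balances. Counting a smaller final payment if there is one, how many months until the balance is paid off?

Monthly rate r = 7.9%/12 = 0.658333% = 0.00658333.
Recurrence: B ← B·(1+r) − €250.00.
Month 1: interest €93.15; balance after payment €13,993.15.
Month 2: interest €92.12; balance after payment €13,835.28.
Closed form: n = −ln(1 − rB₀/P)/ln(1+r) = −ln(0.62738)/ln(1.00658) ≈ 71.048, so the balance reaches zero during payment 72.

72 payments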